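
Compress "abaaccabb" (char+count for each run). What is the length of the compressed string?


Input: abaaccabb
Runs:
  'a' x 1 => "a1"
  'b' x 1 => "b1"
  'a' x 2 => "a2"
  'c' x 2 => "c2"
  'a' x 1 => "a1"
  'b' x 2 => "b2"
Compressed: "a1b1a2c2a1b2"
Compressed length: 12

12


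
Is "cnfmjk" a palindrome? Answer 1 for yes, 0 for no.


Input: cnfmjk
Reversed: kjmfnc
  Compare pos 0 ('c') with pos 5 ('k'): MISMATCH
  Compare pos 1 ('n') with pos 4 ('j'): MISMATCH
  Compare pos 2 ('f') with pos 3 ('m'): MISMATCH
Result: not a palindrome

0


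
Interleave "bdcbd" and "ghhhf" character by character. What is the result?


Interleaving "bdcbd" and "ghhhf":
  Position 0: 'b' from first, 'g' from second => "bg"
  Position 1: 'd' from first, 'h' from second => "dh"
  Position 2: 'c' from first, 'h' from second => "ch"
  Position 3: 'b' from first, 'h' from second => "bh"
  Position 4: 'd' from first, 'f' from second => "df"
Result: bgdhchbhdf

bgdhchbhdf


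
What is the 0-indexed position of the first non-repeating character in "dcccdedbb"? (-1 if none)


Input: dcccdedbb
Character frequencies:
  'b': 2
  'c': 3
  'd': 3
  'e': 1
Scanning left to right for freq == 1:
  Position 0 ('d'): freq=3, skip
  Position 1 ('c'): freq=3, skip
  Position 2 ('c'): freq=3, skip
  Position 3 ('c'): freq=3, skip
  Position 4 ('d'): freq=3, skip
  Position 5 ('e'): unique! => answer = 5

5


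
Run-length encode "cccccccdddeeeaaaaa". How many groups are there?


Input: cccccccdddeeeaaaaa
Scanning for consecutive runs:
  Group 1: 'c' x 7 (positions 0-6)
  Group 2: 'd' x 3 (positions 7-9)
  Group 3: 'e' x 3 (positions 10-12)
  Group 4: 'a' x 5 (positions 13-17)
Total groups: 4

4


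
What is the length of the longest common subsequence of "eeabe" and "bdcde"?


LCS of "eeabe" and "bdcde"
DP table:
           b    d    c    d    e
      0    0    0    0    0    0
  e   0    0    0    0    0    1
  e   0    0    0    0    0    1
  a   0    0    0    0    0    1
  b   0    1    1    1    1    1
  e   0    1    1    1    1    2
LCS length = dp[5][5] = 2

2


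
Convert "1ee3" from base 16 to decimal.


Input: "1ee3" in base 16
Positional expansion:
  Digit '1' (value 1) x 16^3 = 4096
  Digit 'e' (value 14) x 16^2 = 3584
  Digit 'e' (value 14) x 16^1 = 224
  Digit '3' (value 3) x 16^0 = 3
Sum = 7907

7907


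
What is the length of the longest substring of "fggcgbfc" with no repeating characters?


Input: "fggcgbfc"
Sliding window (track last position of each char):
  Position 0 ('f'): window [0,0] length 1 -- new best
  Position 1 ('g'): window [0,1] length 2 -- new best
  Position 2 ('g'): repeat (last at 1), move window start to 2
  Position 2 ('g'): window [2,2] length 1
  Position 3 ('c'): window [2,3] length 2
  Position 4 ('g'): repeat (last at 2), move window start to 3
  Position 4 ('g'): window [3,4] length 2
  Position 5 ('b'): window [3,5] length 3 -- new best
  Position 6 ('f'): window [3,6] length 4 -- new best
  Position 7 ('c'): repeat (last at 3), move window start to 4
  Position 7 ('c'): window [4,7] length 4
Longest substring with no repeats: "cgbf" with length 4

4


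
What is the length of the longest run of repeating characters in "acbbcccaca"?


Input: "acbbcccaca"
Scanning for longest run:
  Position 1 ('c'): new char, reset run to 1
  Position 2 ('b'): new char, reset run to 1
  Position 3 ('b'): continues run of 'b', length=2
  Position 4 ('c'): new char, reset run to 1
  Position 5 ('c'): continues run of 'c', length=2
  Position 6 ('c'): continues run of 'c', length=3
  Position 7 ('a'): new char, reset run to 1
  Position 8 ('c'): new char, reset run to 1
  Position 9 ('a'): new char, reset run to 1
Longest run: 'c' with length 3

3


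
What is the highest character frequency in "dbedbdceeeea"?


Input: dbedbdceeeea
Character counts:
  'a': 1
  'b': 2
  'c': 1
  'd': 3
  'e': 5
Maximum frequency: 5

5


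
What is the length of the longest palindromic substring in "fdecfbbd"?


Input: "fdecfbbd"
Checking substrings for palindromes:
  [5:7] "bb" (len 2) => palindrome
Longest palindromic substring: "bb" with length 2

2


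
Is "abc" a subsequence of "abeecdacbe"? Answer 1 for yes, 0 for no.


Check if "abc" is a subsequence of "abeecdacbe"
Greedy scan:
  Position 0 ('a'): matches sub[0] = 'a'
  Position 1 ('b'): matches sub[1] = 'b'
  Position 2 ('e'): no match needed
  Position 3 ('e'): no match needed
  Position 4 ('c'): matches sub[2] = 'c'
  Position 5 ('d'): no match needed
  Position 6 ('a'): no match needed
  Position 7 ('c'): no match needed
  Position 8 ('b'): no match needed
  Position 9 ('e'): no match needed
All 3 characters matched => is a subsequence

1


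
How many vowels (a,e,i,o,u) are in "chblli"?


Input: chblli
Checking each character:
  'c' at position 0: consonant
  'h' at position 1: consonant
  'b' at position 2: consonant
  'l' at position 3: consonant
  'l' at position 4: consonant
  'i' at position 5: vowel (running total: 1)
Total vowels: 1

1


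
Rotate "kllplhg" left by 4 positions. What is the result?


Input: "kllplhg", rotate left by 4
First 4 characters: "kllp"
Remaining characters: "lhg"
Concatenate remaining + first: "lhg" + "kllp" = "lhgkllp"

lhgkllp


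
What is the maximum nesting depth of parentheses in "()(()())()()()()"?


Input: "()(()())()()()()"
Tracking depth:
  Position 0 '(': depth becomes 1
  Position 1 ')': depth becomes 0
  Position 2 '(': depth becomes 1
  Position 3 '(': depth becomes 2
  Position 4 ')': depth becomes 1
  Position 5 '(': depth becomes 2
  Position 6 ')': depth becomes 1
  Position 7 ')': depth becomes 0
  Position 8 '(': depth becomes 1
  Position 9 ')': depth becomes 0
  Position 10 '(': depth becomes 1
  Position 11 ')': depth becomes 0
  Position 12 '(': depth becomes 1
  Position 13 ')': depth becomes 0
  Position 14 '(': depth becomes 1
  Position 15 ')': depth becomes 0
Maximum depth reached: 2

2


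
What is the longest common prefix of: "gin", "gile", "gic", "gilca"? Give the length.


Words: gin, gile, gic, gilca
  Position 0: all 'g' => match
  Position 1: all 'i' => match
  Position 2: ('n', 'l', 'c', 'l') => mismatch, stop
LCP = "gi" (length 2)

2


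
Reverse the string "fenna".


Input: fenna
Reading characters right to left:
  Position 4: 'a'
  Position 3: 'n'
  Position 2: 'n'
  Position 1: 'e'
  Position 0: 'f'
Reversed: annef

annef


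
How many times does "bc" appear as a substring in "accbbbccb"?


Searching for "bc" in "accbbbccb"
Scanning each position:
  Position 0: "ac" => no
  Position 1: "cc" => no
  Position 2: "cb" => no
  Position 3: "bb" => no
  Position 4: "bb" => no
  Position 5: "bc" => MATCH
  Position 6: "cc" => no
  Position 7: "cb" => no
Total occurrences: 1

1


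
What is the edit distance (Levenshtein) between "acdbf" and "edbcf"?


Computing edit distance: "acdbf" -> "edbcf"
DP table:
           e    d    b    c    f
      0    1    2    3    4    5
  a   1    1    2    3    4    5
  c   2    2    2    3    3    4
  d   3    3    2    3    4    4
  b   4    4    3    2    3    4
  f   5    5    4    3    3    3
Edit distance = dp[5][5] = 3

3


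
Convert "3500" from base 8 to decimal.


Input: "3500" in base 8
Positional expansion:
  Digit '3' (value 3) x 8^3 = 1536
  Digit '5' (value 5) x 8^2 = 320
  Digit '0' (value 0) x 8^1 = 0
  Digit '0' (value 0) x 8^0 = 0
Sum = 1856

1856


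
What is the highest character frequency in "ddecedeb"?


Input: ddecedeb
Character counts:
  'b': 1
  'c': 1
  'd': 3
  'e': 3
Maximum frequency: 3

3


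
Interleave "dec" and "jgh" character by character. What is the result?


Interleaving "dec" and "jgh":
  Position 0: 'd' from first, 'j' from second => "dj"
  Position 1: 'e' from first, 'g' from second => "eg"
  Position 2: 'c' from first, 'h' from second => "ch"
Result: djegch

djegch


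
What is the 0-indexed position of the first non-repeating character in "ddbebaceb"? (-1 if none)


Input: ddbebaceb
Character frequencies:
  'a': 1
  'b': 3
  'c': 1
  'd': 2
  'e': 2
Scanning left to right for freq == 1:
  Position 0 ('d'): freq=2, skip
  Position 1 ('d'): freq=2, skip
  Position 2 ('b'): freq=3, skip
  Position 3 ('e'): freq=2, skip
  Position 4 ('b'): freq=3, skip
  Position 5 ('a'): unique! => answer = 5

5


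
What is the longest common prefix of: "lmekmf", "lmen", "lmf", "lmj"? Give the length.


Words: lmekmf, lmen, lmf, lmj
  Position 0: all 'l' => match
  Position 1: all 'm' => match
  Position 2: ('e', 'e', 'f', 'j') => mismatch, stop
LCP = "lm" (length 2)

2


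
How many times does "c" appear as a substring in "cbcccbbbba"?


Searching for "c" in "cbcccbbbba"
Scanning each position:
  Position 0: "c" => MATCH
  Position 1: "b" => no
  Position 2: "c" => MATCH
  Position 3: "c" => MATCH
  Position 4: "c" => MATCH
  Position 5: "b" => no
  Position 6: "b" => no
  Position 7: "b" => no
  Position 8: "b" => no
  Position 9: "a" => no
Total occurrences: 4

4


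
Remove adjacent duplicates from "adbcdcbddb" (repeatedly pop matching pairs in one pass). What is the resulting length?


Input: adbcdcbddb
Stack-based adjacent duplicate removal:
  Read 'a': push. Stack: a
  Read 'd': push. Stack: ad
  Read 'b': push. Stack: adb
  Read 'c': push. Stack: adbc
  Read 'd': push. Stack: adbcd
  Read 'c': push. Stack: adbcdc
  Read 'b': push. Stack: adbcdcb
  Read 'd': push. Stack: adbcdcbd
  Read 'd': matches stack top 'd' => pop. Stack: adbcdcb
  Read 'b': matches stack top 'b' => pop. Stack: adbcdc
Final stack: "adbcdc" (length 6)

6


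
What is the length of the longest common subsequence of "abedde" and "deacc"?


LCS of "abedde" and "deacc"
DP table:
           d    e    a    c    c
      0    0    0    0    0    0
  a   0    0    0    1    1    1
  b   0    0    0    1    1    1
  e   0    0    1    1    1    1
  d   0    1    1    1    1    1
  d   0    1    1    1    1    1
  e   0    1    2    2    2    2
LCS length = dp[6][5] = 2

2


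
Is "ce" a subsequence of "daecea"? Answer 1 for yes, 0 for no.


Check if "ce" is a subsequence of "daecea"
Greedy scan:
  Position 0 ('d'): no match needed
  Position 1 ('a'): no match needed
  Position 2 ('e'): no match needed
  Position 3 ('c'): matches sub[0] = 'c'
  Position 4 ('e'): matches sub[1] = 'e'
  Position 5 ('a'): no match needed
All 2 characters matched => is a subsequence

1


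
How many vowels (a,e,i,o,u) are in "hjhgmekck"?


Input: hjhgmekck
Checking each character:
  'h' at position 0: consonant
  'j' at position 1: consonant
  'h' at position 2: consonant
  'g' at position 3: consonant
  'm' at position 4: consonant
  'e' at position 5: vowel (running total: 1)
  'k' at position 6: consonant
  'c' at position 7: consonant
  'k' at position 8: consonant
Total vowels: 1

1


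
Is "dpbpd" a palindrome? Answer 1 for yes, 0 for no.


Input: dpbpd
Reversed: dpbpd
  Compare pos 0 ('d') with pos 4 ('d'): match
  Compare pos 1 ('p') with pos 3 ('p'): match
Result: palindrome

1


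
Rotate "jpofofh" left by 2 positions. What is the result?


Input: "jpofofh", rotate left by 2
First 2 characters: "jp"
Remaining characters: "ofofh"
Concatenate remaining + first: "ofofh" + "jp" = "ofofhjp"

ofofhjp


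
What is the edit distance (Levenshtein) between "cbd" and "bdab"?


Computing edit distance: "cbd" -> "bdab"
DP table:
           b    d    a    b
      0    1    2    3    4
  c   1    1    2    3    4
  b   2    1    2    3    3
  d   3    2    1    2    3
Edit distance = dp[3][4] = 3

3


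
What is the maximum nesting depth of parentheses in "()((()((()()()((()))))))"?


Input: "()((()((()()()((()))))))"
Tracking depth:
  Position 0 '(': depth becomes 1
  Position 1 ')': depth becomes 0
  Position 2 '(': depth becomes 1
  Position 3 '(': depth becomes 2
  Position 4 '(': depth becomes 3
  Position 5 ')': depth becomes 2
  Position 6 '(': depth becomes 3
  Position 7 '(': depth becomes 4
  Position 8 '(': depth becomes 5
  Position 9 ')': depth becomes 4
  Position 10 '(': depth becomes 5
  Position 11 ')': depth becomes 4
  Position 12 '(': depth becomes 5
  Position 13 ')': depth becomes 4
  Position 14 '(': depth becomes 5
  Position 15 '(': depth becomes 6
  Position 16 '(': depth becomes 7
  Position 17 ')': depth becomes 6
  Position 18 ')': depth becomes 5
  Position 19 ')': depth becomes 4
  Position 20 ')': depth becomes 3
  Position 21 ')': depth becomes 2
  Position 22 ')': depth becomes 1
  Position 23 ')': depth becomes 0
Maximum depth reached: 7

7


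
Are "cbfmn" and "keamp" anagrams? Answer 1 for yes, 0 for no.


Strings: "cbfmn", "keamp"
Sorted first:  bcfmn
Sorted second: aekmp
Differ at position 0: 'b' vs 'a' => not anagrams

0


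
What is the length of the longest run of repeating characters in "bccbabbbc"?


Input: "bccbabbbc"
Scanning for longest run:
  Position 1 ('c'): new char, reset run to 1
  Position 2 ('c'): continues run of 'c', length=2
  Position 3 ('b'): new char, reset run to 1
  Position 4 ('a'): new char, reset run to 1
  Position 5 ('b'): new char, reset run to 1
  Position 6 ('b'): continues run of 'b', length=2
  Position 7 ('b'): continues run of 'b', length=3
  Position 8 ('c'): new char, reset run to 1
Longest run: 'b' with length 3

3


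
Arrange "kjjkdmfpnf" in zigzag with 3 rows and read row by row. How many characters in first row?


Zigzag "kjjkdmfpnf" into 3 rows:
Placing characters:
  'k' => row 0
  'j' => row 1
  'j' => row 2
  'k' => row 1
  'd' => row 0
  'm' => row 1
  'f' => row 2
  'p' => row 1
  'n' => row 0
  'f' => row 1
Rows:
  Row 0: "kdn"
  Row 1: "jkmpf"
  Row 2: "jf"
First row length: 3

3


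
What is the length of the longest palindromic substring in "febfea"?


Input: "febfea"
Checking substrings for palindromes:
  No multi-char palindromic substrings found
Longest palindromic substring: "f" with length 1

1


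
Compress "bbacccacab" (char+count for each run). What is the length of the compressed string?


Input: bbacccacab
Runs:
  'b' x 2 => "b2"
  'a' x 1 => "a1"
  'c' x 3 => "c3"
  'a' x 1 => "a1"
  'c' x 1 => "c1"
  'a' x 1 => "a1"
  'b' x 1 => "b1"
Compressed: "b2a1c3a1c1a1b1"
Compressed length: 14

14


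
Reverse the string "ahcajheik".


Input: ahcajheik
Reading characters right to left:
  Position 8: 'k'
  Position 7: 'i'
  Position 6: 'e'
  Position 5: 'h'
  Position 4: 'j'
  Position 3: 'a'
  Position 2: 'c'
  Position 1: 'h'
  Position 0: 'a'
Reversed: kiehjacha

kiehjacha


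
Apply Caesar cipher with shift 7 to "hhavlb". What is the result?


Caesar cipher: shift "hhavlb" by 7
  'h' (pos 7) + 7 = pos 14 = 'o'
  'h' (pos 7) + 7 = pos 14 = 'o'
  'a' (pos 0) + 7 = pos 7 = 'h'
  'v' (pos 21) + 7 = pos 2 = 'c'
  'l' (pos 11) + 7 = pos 18 = 's'
  'b' (pos 1) + 7 = pos 8 = 'i'
Result: oohcsi

oohcsi


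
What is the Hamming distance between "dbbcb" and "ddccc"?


Comparing "dbbcb" and "ddccc" position by position:
  Position 0: 'd' vs 'd' => same
  Position 1: 'b' vs 'd' => differ
  Position 2: 'b' vs 'c' => differ
  Position 3: 'c' vs 'c' => same
  Position 4: 'b' vs 'c' => differ
Total differences (Hamming distance): 3

3


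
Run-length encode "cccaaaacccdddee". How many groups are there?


Input: cccaaaacccdddee
Scanning for consecutive runs:
  Group 1: 'c' x 3 (positions 0-2)
  Group 2: 'a' x 4 (positions 3-6)
  Group 3: 'c' x 3 (positions 7-9)
  Group 4: 'd' x 3 (positions 10-12)
  Group 5: 'e' x 2 (positions 13-14)
Total groups: 5

5


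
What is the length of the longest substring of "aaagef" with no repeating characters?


Input: "aaagef"
Sliding window (track last position of each char):
  Position 0 ('a'): window [0,0] length 1 -- new best
  Position 1 ('a'): repeat (last at 0), move window start to 1
  Position 1 ('a'): window [1,1] length 1
  Position 2 ('a'): repeat (last at 1), move window start to 2
  Position 2 ('a'): window [2,2] length 1
  Position 3 ('g'): window [2,3] length 2 -- new best
  Position 4 ('e'): window [2,4] length 3 -- new best
  Position 5 ('f'): window [2,5] length 4 -- new best
Longest substring with no repeats: "agef" with length 4

4


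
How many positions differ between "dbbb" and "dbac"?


Comparing "dbbb" and "dbac" position by position:
  Position 0: 'd' vs 'd' => same
  Position 1: 'b' vs 'b' => same
  Position 2: 'b' vs 'a' => DIFFER
  Position 3: 'b' vs 'c' => DIFFER
Positions that differ: 2

2


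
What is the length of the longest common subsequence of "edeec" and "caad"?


LCS of "edeec" and "caad"
DP table:
           c    a    a    d
      0    0    0    0    0
  e   0    0    0    0    0
  d   0    0    0    0    1
  e   0    0    0    0    1
  e   0    0    0    0    1
  c   0    1    1    1    1
LCS length = dp[5][4] = 1

1


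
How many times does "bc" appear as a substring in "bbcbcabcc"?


Searching for "bc" in "bbcbcabcc"
Scanning each position:
  Position 0: "bb" => no
  Position 1: "bc" => MATCH
  Position 2: "cb" => no
  Position 3: "bc" => MATCH
  Position 4: "ca" => no
  Position 5: "ab" => no
  Position 6: "bc" => MATCH
  Position 7: "cc" => no
Total occurrences: 3

3


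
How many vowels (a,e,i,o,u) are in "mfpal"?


Input: mfpal
Checking each character:
  'm' at position 0: consonant
  'f' at position 1: consonant
  'p' at position 2: consonant
  'a' at position 3: vowel (running total: 1)
  'l' at position 4: consonant
Total vowels: 1

1


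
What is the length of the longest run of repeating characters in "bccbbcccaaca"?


Input: "bccbbcccaaca"
Scanning for longest run:
  Position 1 ('c'): new char, reset run to 1
  Position 2 ('c'): continues run of 'c', length=2
  Position 3 ('b'): new char, reset run to 1
  Position 4 ('b'): continues run of 'b', length=2
  Position 5 ('c'): new char, reset run to 1
  Position 6 ('c'): continues run of 'c', length=2
  Position 7 ('c'): continues run of 'c', length=3
  Position 8 ('a'): new char, reset run to 1
  Position 9 ('a'): continues run of 'a', length=2
  Position 10 ('c'): new char, reset run to 1
  Position 11 ('a'): new char, reset run to 1
Longest run: 'c' with length 3

3


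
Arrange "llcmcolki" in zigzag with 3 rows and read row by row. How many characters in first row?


Zigzag "llcmcolki" into 3 rows:
Placing characters:
  'l' => row 0
  'l' => row 1
  'c' => row 2
  'm' => row 1
  'c' => row 0
  'o' => row 1
  'l' => row 2
  'k' => row 1
  'i' => row 0
Rows:
  Row 0: "lci"
  Row 1: "lmok"
  Row 2: "cl"
First row length: 3

3


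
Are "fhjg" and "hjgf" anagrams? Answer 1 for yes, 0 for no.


Strings: "fhjg", "hjgf"
Sorted first:  fghj
Sorted second: fghj
Sorted forms match => anagrams

1


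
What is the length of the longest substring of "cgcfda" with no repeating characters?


Input: "cgcfda"
Sliding window (track last position of each char):
  Position 0 ('c'): window [0,0] length 1 -- new best
  Position 1 ('g'): window [0,1] length 2 -- new best
  Position 2 ('c'): repeat (last at 0), move window start to 1
  Position 2 ('c'): window [1,2] length 2
  Position 3 ('f'): window [1,3] length 3 -- new best
  Position 4 ('d'): window [1,4] length 4 -- new best
  Position 5 ('a'): window [1,5] length 5 -- new best
Longest substring with no repeats: "gcfda" with length 5

5


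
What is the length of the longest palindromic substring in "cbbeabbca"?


Input: "cbbeabbca"
Checking substrings for palindromes:
  [1:3] "bb" (len 2) => palindrome
  [5:7] "bb" (len 2) => palindrome
Longest palindromic substring: "bb" with length 2

2


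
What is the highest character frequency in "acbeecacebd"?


Input: acbeecacebd
Character counts:
  'a': 2
  'b': 2
  'c': 3
  'd': 1
  'e': 3
Maximum frequency: 3

3


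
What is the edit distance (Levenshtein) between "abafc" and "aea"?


Computing edit distance: "abafc" -> "aea"
DP table:
           a    e    a
      0    1    2    3
  a   1    0    1    2
  b   2    1    1    2
  a   3    2    2    1
  f   4    3    3    2
  c   5    4    4    3
Edit distance = dp[5][3] = 3

3


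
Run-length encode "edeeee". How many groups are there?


Input: edeeee
Scanning for consecutive runs:
  Group 1: 'e' x 1 (positions 0-0)
  Group 2: 'd' x 1 (positions 1-1)
  Group 3: 'e' x 4 (positions 2-5)
Total groups: 3

3


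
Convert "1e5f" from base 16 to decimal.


Input: "1e5f" in base 16
Positional expansion:
  Digit '1' (value 1) x 16^3 = 4096
  Digit 'e' (value 14) x 16^2 = 3584
  Digit '5' (value 5) x 16^1 = 80
  Digit 'f' (value 15) x 16^0 = 15
Sum = 7775

7775


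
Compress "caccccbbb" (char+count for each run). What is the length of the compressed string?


Input: caccccbbb
Runs:
  'c' x 1 => "c1"
  'a' x 1 => "a1"
  'c' x 4 => "c4"
  'b' x 3 => "b3"
Compressed: "c1a1c4b3"
Compressed length: 8

8


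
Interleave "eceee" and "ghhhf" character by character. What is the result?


Interleaving "eceee" and "ghhhf":
  Position 0: 'e' from first, 'g' from second => "eg"
  Position 1: 'c' from first, 'h' from second => "ch"
  Position 2: 'e' from first, 'h' from second => "eh"
  Position 3: 'e' from first, 'h' from second => "eh"
  Position 4: 'e' from first, 'f' from second => "ef"
Result: egchehehef

egchehehef


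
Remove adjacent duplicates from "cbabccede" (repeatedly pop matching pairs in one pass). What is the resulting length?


Input: cbabccede
Stack-based adjacent duplicate removal:
  Read 'c': push. Stack: c
  Read 'b': push. Stack: cb
  Read 'a': push. Stack: cba
  Read 'b': push. Stack: cbab
  Read 'c': push. Stack: cbabc
  Read 'c': matches stack top 'c' => pop. Stack: cbab
  Read 'e': push. Stack: cbabe
  Read 'd': push. Stack: cbabed
  Read 'e': push. Stack: cbabede
Final stack: "cbabede" (length 7)

7


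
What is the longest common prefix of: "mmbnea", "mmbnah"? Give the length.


Words: mmbnea, mmbnah
  Position 0: all 'm' => match
  Position 1: all 'm' => match
  Position 2: all 'b' => match
  Position 3: all 'n' => match
  Position 4: ('e', 'a') => mismatch, stop
LCP = "mmbn" (length 4)

4


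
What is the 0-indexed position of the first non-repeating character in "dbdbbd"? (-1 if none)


Input: dbdbbd
Character frequencies:
  'b': 3
  'd': 3
Scanning left to right for freq == 1:
  Position 0 ('d'): freq=3, skip
  Position 1 ('b'): freq=3, skip
  Position 2 ('d'): freq=3, skip
  Position 3 ('b'): freq=3, skip
  Position 4 ('b'): freq=3, skip
  Position 5 ('d'): freq=3, skip
  No unique character found => answer = -1

-1


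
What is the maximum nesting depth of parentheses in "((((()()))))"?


Input: "((((()()))))"
Tracking depth:
  Position 0 '(': depth becomes 1
  Position 1 '(': depth becomes 2
  Position 2 '(': depth becomes 3
  Position 3 '(': depth becomes 4
  Position 4 '(': depth becomes 5
  Position 5 ')': depth becomes 4
  Position 6 '(': depth becomes 5
  Position 7 ')': depth becomes 4
  Position 8 ')': depth becomes 3
  Position 9 ')': depth becomes 2
  Position 10 ')': depth becomes 1
  Position 11 ')': depth becomes 0
Maximum depth reached: 5

5


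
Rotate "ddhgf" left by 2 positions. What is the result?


Input: "ddhgf", rotate left by 2
First 2 characters: "dd"
Remaining characters: "hgf"
Concatenate remaining + first: "hgf" + "dd" = "hgfdd"

hgfdd


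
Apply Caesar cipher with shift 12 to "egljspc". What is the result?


Caesar cipher: shift "egljspc" by 12
  'e' (pos 4) + 12 = pos 16 = 'q'
  'g' (pos 6) + 12 = pos 18 = 's'
  'l' (pos 11) + 12 = pos 23 = 'x'
  'j' (pos 9) + 12 = pos 21 = 'v'
  's' (pos 18) + 12 = pos 4 = 'e'
  'p' (pos 15) + 12 = pos 1 = 'b'
  'c' (pos 2) + 12 = pos 14 = 'o'
Result: qsxvebo

qsxvebo


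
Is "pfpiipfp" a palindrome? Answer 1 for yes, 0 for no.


Input: pfpiipfp
Reversed: pfpiipfp
  Compare pos 0 ('p') with pos 7 ('p'): match
  Compare pos 1 ('f') with pos 6 ('f'): match
  Compare pos 2 ('p') with pos 5 ('p'): match
  Compare pos 3 ('i') with pos 4 ('i'): match
Result: palindrome

1


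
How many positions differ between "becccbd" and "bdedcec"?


Comparing "becccbd" and "bdedcec" position by position:
  Position 0: 'b' vs 'b' => same
  Position 1: 'e' vs 'd' => DIFFER
  Position 2: 'c' vs 'e' => DIFFER
  Position 3: 'c' vs 'd' => DIFFER
  Position 4: 'c' vs 'c' => same
  Position 5: 'b' vs 'e' => DIFFER
  Position 6: 'd' vs 'c' => DIFFER
Positions that differ: 5

5


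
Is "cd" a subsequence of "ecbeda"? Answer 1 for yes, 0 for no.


Check if "cd" is a subsequence of "ecbeda"
Greedy scan:
  Position 0 ('e'): no match needed
  Position 1 ('c'): matches sub[0] = 'c'
  Position 2 ('b'): no match needed
  Position 3 ('e'): no match needed
  Position 4 ('d'): matches sub[1] = 'd'
  Position 5 ('a'): no match needed
All 2 characters matched => is a subsequence

1


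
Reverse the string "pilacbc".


Input: pilacbc
Reading characters right to left:
  Position 6: 'c'
  Position 5: 'b'
  Position 4: 'c'
  Position 3: 'a'
  Position 2: 'l'
  Position 1: 'i'
  Position 0: 'p'
Reversed: cbcalip

cbcalip


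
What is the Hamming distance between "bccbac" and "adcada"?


Comparing "bccbac" and "adcada" position by position:
  Position 0: 'b' vs 'a' => differ
  Position 1: 'c' vs 'd' => differ
  Position 2: 'c' vs 'c' => same
  Position 3: 'b' vs 'a' => differ
  Position 4: 'a' vs 'd' => differ
  Position 5: 'c' vs 'a' => differ
Total differences (Hamming distance): 5

5


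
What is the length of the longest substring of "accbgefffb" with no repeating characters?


Input: "accbgefffb"
Sliding window (track last position of each char):
  Position 0 ('a'): window [0,0] length 1 -- new best
  Position 1 ('c'): window [0,1] length 2 -- new best
  Position 2 ('c'): repeat (last at 1), move window start to 2
  Position 2 ('c'): window [2,2] length 1
  Position 3 ('b'): window [2,3] length 2
  Position 4 ('g'): window [2,4] length 3 -- new best
  Position 5 ('e'): window [2,5] length 4 -- new best
  Position 6 ('f'): window [2,6] length 5 -- new best
  Position 7 ('f'): repeat (last at 6), move window start to 7
  Position 7 ('f'): window [7,7] length 1
  Position 8 ('f'): repeat (last at 7), move window start to 8
  Position 8 ('f'): window [8,8] length 1
  Position 9 ('b'): window [8,9] length 2
Longest substring with no repeats: "cbgef" with length 5

5


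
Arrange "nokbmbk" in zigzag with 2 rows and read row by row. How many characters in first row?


Zigzag "nokbmbk" into 2 rows:
Placing characters:
  'n' => row 0
  'o' => row 1
  'k' => row 0
  'b' => row 1
  'm' => row 0
  'b' => row 1
  'k' => row 0
Rows:
  Row 0: "nkmk"
  Row 1: "obb"
First row length: 4

4


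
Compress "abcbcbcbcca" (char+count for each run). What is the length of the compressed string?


Input: abcbcbcbcca
Runs:
  'a' x 1 => "a1"
  'b' x 1 => "b1"
  'c' x 1 => "c1"
  'b' x 1 => "b1"
  'c' x 1 => "c1"
  'b' x 1 => "b1"
  'c' x 1 => "c1"
  'b' x 1 => "b1"
  'c' x 2 => "c2"
  'a' x 1 => "a1"
Compressed: "a1b1c1b1c1b1c1b1c2a1"
Compressed length: 20

20


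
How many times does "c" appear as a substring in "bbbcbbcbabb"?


Searching for "c" in "bbbcbbcbabb"
Scanning each position:
  Position 0: "b" => no
  Position 1: "b" => no
  Position 2: "b" => no
  Position 3: "c" => MATCH
  Position 4: "b" => no
  Position 5: "b" => no
  Position 6: "c" => MATCH
  Position 7: "b" => no
  Position 8: "a" => no
  Position 9: "b" => no
  Position 10: "b" => no
Total occurrences: 2

2


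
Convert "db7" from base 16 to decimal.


Input: "db7" in base 16
Positional expansion:
  Digit 'd' (value 13) x 16^2 = 3328
  Digit 'b' (value 11) x 16^1 = 176
  Digit '7' (value 7) x 16^0 = 7
Sum = 3511

3511


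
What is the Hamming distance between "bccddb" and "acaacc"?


Comparing "bccddb" and "acaacc" position by position:
  Position 0: 'b' vs 'a' => differ
  Position 1: 'c' vs 'c' => same
  Position 2: 'c' vs 'a' => differ
  Position 3: 'd' vs 'a' => differ
  Position 4: 'd' vs 'c' => differ
  Position 5: 'b' vs 'c' => differ
Total differences (Hamming distance): 5

5


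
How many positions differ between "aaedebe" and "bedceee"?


Comparing "aaedebe" and "bedceee" position by position:
  Position 0: 'a' vs 'b' => DIFFER
  Position 1: 'a' vs 'e' => DIFFER
  Position 2: 'e' vs 'd' => DIFFER
  Position 3: 'd' vs 'c' => DIFFER
  Position 4: 'e' vs 'e' => same
  Position 5: 'b' vs 'e' => DIFFER
  Position 6: 'e' vs 'e' => same
Positions that differ: 5

5


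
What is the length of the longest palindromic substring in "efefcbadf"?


Input: "efefcbadf"
Checking substrings for palindromes:
  [0:3] "efe" (len 3) => palindrome
  [1:4] "fef" (len 3) => palindrome
Longest palindromic substring: "efe" with length 3

3


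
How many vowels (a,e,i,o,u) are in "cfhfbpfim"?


Input: cfhfbpfim
Checking each character:
  'c' at position 0: consonant
  'f' at position 1: consonant
  'h' at position 2: consonant
  'f' at position 3: consonant
  'b' at position 4: consonant
  'p' at position 5: consonant
  'f' at position 6: consonant
  'i' at position 7: vowel (running total: 1)
  'm' at position 8: consonant
Total vowels: 1

1


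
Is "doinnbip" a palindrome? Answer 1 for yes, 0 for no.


Input: doinnbip
Reversed: pibnniod
  Compare pos 0 ('d') with pos 7 ('p'): MISMATCH
  Compare pos 1 ('o') with pos 6 ('i'): MISMATCH
  Compare pos 2 ('i') with pos 5 ('b'): MISMATCH
  Compare pos 3 ('n') with pos 4 ('n'): match
Result: not a palindrome

0


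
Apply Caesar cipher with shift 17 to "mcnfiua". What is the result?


Caesar cipher: shift "mcnfiua" by 17
  'm' (pos 12) + 17 = pos 3 = 'd'
  'c' (pos 2) + 17 = pos 19 = 't'
  'n' (pos 13) + 17 = pos 4 = 'e'
  'f' (pos 5) + 17 = pos 22 = 'w'
  'i' (pos 8) + 17 = pos 25 = 'z'
  'u' (pos 20) + 17 = pos 11 = 'l'
  'a' (pos 0) + 17 = pos 17 = 'r'
Result: dtewzlr

dtewzlr


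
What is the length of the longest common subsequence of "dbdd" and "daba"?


LCS of "dbdd" and "daba"
DP table:
           d    a    b    a
      0    0    0    0    0
  d   0    1    1    1    1
  b   0    1    1    2    2
  d   0    1    1    2    2
  d   0    1    1    2    2
LCS length = dp[4][4] = 2

2


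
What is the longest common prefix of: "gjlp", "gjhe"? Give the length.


Words: gjlp, gjhe
  Position 0: all 'g' => match
  Position 1: all 'j' => match
  Position 2: ('l', 'h') => mismatch, stop
LCP = "gj" (length 2)

2


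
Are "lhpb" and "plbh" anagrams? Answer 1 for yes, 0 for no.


Strings: "lhpb", "plbh"
Sorted first:  bhlp
Sorted second: bhlp
Sorted forms match => anagrams

1


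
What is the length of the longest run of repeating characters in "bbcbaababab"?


Input: "bbcbaababab"
Scanning for longest run:
  Position 1 ('b'): continues run of 'b', length=2
  Position 2 ('c'): new char, reset run to 1
  Position 3 ('b'): new char, reset run to 1
  Position 4 ('a'): new char, reset run to 1
  Position 5 ('a'): continues run of 'a', length=2
  Position 6 ('b'): new char, reset run to 1
  Position 7 ('a'): new char, reset run to 1
  Position 8 ('b'): new char, reset run to 1
  Position 9 ('a'): new char, reset run to 1
  Position 10 ('b'): new char, reset run to 1
Longest run: 'b' with length 2

2


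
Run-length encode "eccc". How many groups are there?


Input: eccc
Scanning for consecutive runs:
  Group 1: 'e' x 1 (positions 0-0)
  Group 2: 'c' x 3 (positions 1-3)
Total groups: 2

2


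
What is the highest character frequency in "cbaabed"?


Input: cbaabed
Character counts:
  'a': 2
  'b': 2
  'c': 1
  'd': 1
  'e': 1
Maximum frequency: 2

2


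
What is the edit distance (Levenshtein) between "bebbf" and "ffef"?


Computing edit distance: "bebbf" -> "ffef"
DP table:
           f    f    e    f
      0    1    2    3    4
  b   1    1    2    3    4
  e   2    2    2    2    3
  b   3    3    3    3    3
  b   4    4    4    4    4
  f   5    4    4    5    4
Edit distance = dp[5][4] = 4

4


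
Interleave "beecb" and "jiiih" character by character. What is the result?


Interleaving "beecb" and "jiiih":
  Position 0: 'b' from first, 'j' from second => "bj"
  Position 1: 'e' from first, 'i' from second => "ei"
  Position 2: 'e' from first, 'i' from second => "ei"
  Position 3: 'c' from first, 'i' from second => "ci"
  Position 4: 'b' from first, 'h' from second => "bh"
Result: bjeieicibh

bjeieicibh


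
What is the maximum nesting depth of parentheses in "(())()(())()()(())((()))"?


Input: "(())()(())()()(())((()))"
Tracking depth:
  Position 0 '(': depth becomes 1
  Position 1 '(': depth becomes 2
  Position 2 ')': depth becomes 1
  Position 3 ')': depth becomes 0
  Position 4 '(': depth becomes 1
  Position 5 ')': depth becomes 0
  Position 6 '(': depth becomes 1
  Position 7 '(': depth becomes 2
  Position 8 ')': depth becomes 1
  Position 9 ')': depth becomes 0
  Position 10 '(': depth becomes 1
  Position 11 ')': depth becomes 0
  Position 12 '(': depth becomes 1
  Position 13 ')': depth becomes 0
  Position 14 '(': depth becomes 1
  Position 15 '(': depth becomes 2
  Position 16 ')': depth becomes 1
  Position 17 ')': depth becomes 0
  Position 18 '(': depth becomes 1
  Position 19 '(': depth becomes 2
  Position 20 '(': depth becomes 3
  Position 21 ')': depth becomes 2
  Position 22 ')': depth becomes 1
  Position 23 ')': depth becomes 0
Maximum depth reached: 3

3


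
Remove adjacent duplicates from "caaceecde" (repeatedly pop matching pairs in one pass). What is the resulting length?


Input: caaceecde
Stack-based adjacent duplicate removal:
  Read 'c': push. Stack: c
  Read 'a': push. Stack: ca
  Read 'a': matches stack top 'a' => pop. Stack: c
  Read 'c': matches stack top 'c' => pop. Stack: (empty)
  Read 'e': push. Stack: e
  Read 'e': matches stack top 'e' => pop. Stack: (empty)
  Read 'c': push. Stack: c
  Read 'd': push. Stack: cd
  Read 'e': push. Stack: cde
Final stack: "cde" (length 3)

3


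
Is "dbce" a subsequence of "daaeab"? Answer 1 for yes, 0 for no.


Check if "dbce" is a subsequence of "daaeab"
Greedy scan:
  Position 0 ('d'): matches sub[0] = 'd'
  Position 1 ('a'): no match needed
  Position 2 ('a'): no match needed
  Position 3 ('e'): no match needed
  Position 4 ('a'): no match needed
  Position 5 ('b'): matches sub[1] = 'b'
Only matched 2/4 characters => not a subsequence

0


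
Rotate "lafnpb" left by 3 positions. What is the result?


Input: "lafnpb", rotate left by 3
First 3 characters: "laf"
Remaining characters: "npb"
Concatenate remaining + first: "npb" + "laf" = "npblaf"

npblaf


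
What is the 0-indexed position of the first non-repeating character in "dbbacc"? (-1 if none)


Input: dbbacc
Character frequencies:
  'a': 1
  'b': 2
  'c': 2
  'd': 1
Scanning left to right for freq == 1:
  Position 0 ('d'): unique! => answer = 0

0


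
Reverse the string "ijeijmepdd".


Input: ijeijmepdd
Reading characters right to left:
  Position 9: 'd'
  Position 8: 'd'
  Position 7: 'p'
  Position 6: 'e'
  Position 5: 'm'
  Position 4: 'j'
  Position 3: 'i'
  Position 2: 'e'
  Position 1: 'j'
  Position 0: 'i'
Reversed: ddpemjieji

ddpemjieji


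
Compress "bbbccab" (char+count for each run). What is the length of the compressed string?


Input: bbbccab
Runs:
  'b' x 3 => "b3"
  'c' x 2 => "c2"
  'a' x 1 => "a1"
  'b' x 1 => "b1"
Compressed: "b3c2a1b1"
Compressed length: 8

8


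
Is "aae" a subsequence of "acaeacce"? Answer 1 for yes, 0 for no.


Check if "aae" is a subsequence of "acaeacce"
Greedy scan:
  Position 0 ('a'): matches sub[0] = 'a'
  Position 1 ('c'): no match needed
  Position 2 ('a'): matches sub[1] = 'a'
  Position 3 ('e'): matches sub[2] = 'e'
  Position 4 ('a'): no match needed
  Position 5 ('c'): no match needed
  Position 6 ('c'): no match needed
  Position 7 ('e'): no match needed
All 3 characters matched => is a subsequence

1


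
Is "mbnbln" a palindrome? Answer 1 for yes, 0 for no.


Input: mbnbln
Reversed: nlbnbm
  Compare pos 0 ('m') with pos 5 ('n'): MISMATCH
  Compare pos 1 ('b') with pos 4 ('l'): MISMATCH
  Compare pos 2 ('n') with pos 3 ('b'): MISMATCH
Result: not a palindrome

0


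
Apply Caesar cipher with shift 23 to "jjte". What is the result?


Caesar cipher: shift "jjte" by 23
  'j' (pos 9) + 23 = pos 6 = 'g'
  'j' (pos 9) + 23 = pos 6 = 'g'
  't' (pos 19) + 23 = pos 16 = 'q'
  'e' (pos 4) + 23 = pos 1 = 'b'
Result: ggqb

ggqb


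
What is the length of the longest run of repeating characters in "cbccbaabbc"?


Input: "cbccbaabbc"
Scanning for longest run:
  Position 1 ('b'): new char, reset run to 1
  Position 2 ('c'): new char, reset run to 1
  Position 3 ('c'): continues run of 'c', length=2
  Position 4 ('b'): new char, reset run to 1
  Position 5 ('a'): new char, reset run to 1
  Position 6 ('a'): continues run of 'a', length=2
  Position 7 ('b'): new char, reset run to 1
  Position 8 ('b'): continues run of 'b', length=2
  Position 9 ('c'): new char, reset run to 1
Longest run: 'c' with length 2

2


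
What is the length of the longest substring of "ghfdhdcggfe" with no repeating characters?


Input: "ghfdhdcggfe"
Sliding window (track last position of each char):
  Position 0 ('g'): window [0,0] length 1 -- new best
  Position 1 ('h'): window [0,1] length 2 -- new best
  Position 2 ('f'): window [0,2] length 3 -- new best
  Position 3 ('d'): window [0,3] length 4 -- new best
  Position 4 ('h'): repeat (last at 1), move window start to 2
  Position 4 ('h'): window [2,4] length 3
  Position 5 ('d'): repeat (last at 3), move window start to 4
  Position 5 ('d'): window [4,5] length 2
  Position 6 ('c'): window [4,6] length 3
  Position 7 ('g'): window [4,7] length 4
  Position 8 ('g'): repeat (last at 7), move window start to 8
  Position 8 ('g'): window [8,8] length 1
  Position 9 ('f'): window [8,9] length 2
  Position 10 ('e'): window [8,10] length 3
Longest substring with no repeats: "ghfd" with length 4

4


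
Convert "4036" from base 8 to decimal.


Input: "4036" in base 8
Positional expansion:
  Digit '4' (value 4) x 8^3 = 2048
  Digit '0' (value 0) x 8^2 = 0
  Digit '3' (value 3) x 8^1 = 24
  Digit '6' (value 6) x 8^0 = 6
Sum = 2078

2078


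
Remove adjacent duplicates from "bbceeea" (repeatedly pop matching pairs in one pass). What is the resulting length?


Input: bbceeea
Stack-based adjacent duplicate removal:
  Read 'b': push. Stack: b
  Read 'b': matches stack top 'b' => pop. Stack: (empty)
  Read 'c': push. Stack: c
  Read 'e': push. Stack: ce
  Read 'e': matches stack top 'e' => pop. Stack: c
  Read 'e': push. Stack: ce
  Read 'a': push. Stack: cea
Final stack: "cea" (length 3)

3


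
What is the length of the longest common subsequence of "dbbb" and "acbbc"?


LCS of "dbbb" and "acbbc"
DP table:
           a    c    b    b    c
      0    0    0    0    0    0
  d   0    0    0    0    0    0
  b   0    0    0    1    1    1
  b   0    0    0    1    2    2
  b   0    0    0    1    2    2
LCS length = dp[4][5] = 2

2


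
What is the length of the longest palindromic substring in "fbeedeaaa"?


Input: "fbeedeaaa"
Checking substrings for palindromes:
  [3:6] "ede" (len 3) => palindrome
  [6:9] "aaa" (len 3) => palindrome
  [2:4] "ee" (len 2) => palindrome
  [6:8] "aa" (len 2) => palindrome
  [7:9] "aa" (len 2) => palindrome
Longest palindromic substring: "ede" with length 3

3


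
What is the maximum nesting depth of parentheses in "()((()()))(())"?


Input: "()((()()))(())"
Tracking depth:
  Position 0 '(': depth becomes 1
  Position 1 ')': depth becomes 0
  Position 2 '(': depth becomes 1
  Position 3 '(': depth becomes 2
  Position 4 '(': depth becomes 3
  Position 5 ')': depth becomes 2
  Position 6 '(': depth becomes 3
  Position 7 ')': depth becomes 2
  Position 8 ')': depth becomes 1
  Position 9 ')': depth becomes 0
  Position 10 '(': depth becomes 1
  Position 11 '(': depth becomes 2
  Position 12 ')': depth becomes 1
  Position 13 ')': depth becomes 0
Maximum depth reached: 3

3


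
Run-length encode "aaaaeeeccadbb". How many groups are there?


Input: aaaaeeeccadbb
Scanning for consecutive runs:
  Group 1: 'a' x 4 (positions 0-3)
  Group 2: 'e' x 3 (positions 4-6)
  Group 3: 'c' x 2 (positions 7-8)
  Group 4: 'a' x 1 (positions 9-9)
  Group 5: 'd' x 1 (positions 10-10)
  Group 6: 'b' x 2 (positions 11-12)
Total groups: 6

6
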